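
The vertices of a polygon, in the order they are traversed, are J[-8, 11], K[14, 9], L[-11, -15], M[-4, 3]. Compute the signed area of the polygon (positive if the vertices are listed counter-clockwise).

Apply the shoelace formula: 2A = Σ (x_i·y_{i+1} − x_{i+1}·y_i), indices taken mod 4.
J→K: (-8)(9) − (14)(11) = -226
K→L: (14)(-15) − (-11)(9) = -111
L→M: (-11)(3) − (-4)(-15) = -93
M→J: (-4)(11) − (-8)(3) = -20
Σ = -450
Signed area = Σ/2 = -225 (negative ⇒ clockwise traversal).

-225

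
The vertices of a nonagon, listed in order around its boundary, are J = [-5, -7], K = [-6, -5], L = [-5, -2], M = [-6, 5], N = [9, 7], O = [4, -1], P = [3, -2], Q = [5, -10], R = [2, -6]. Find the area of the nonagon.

135

Apply Gauss's area formula: 2A = Σ (x_i·y_{i+1} − x_{i+1}·y_i), indices taken mod 9.
Σ = (-17) + (-13) + (-37) + (-87) + (-37) + (-5) + (-20) + (-10) + (-44) = -270
Area = |Σ|/2 = 135.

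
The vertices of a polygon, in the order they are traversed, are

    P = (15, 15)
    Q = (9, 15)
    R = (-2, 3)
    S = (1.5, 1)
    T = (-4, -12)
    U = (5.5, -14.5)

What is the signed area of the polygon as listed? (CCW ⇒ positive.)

Apply the shoelace (surveyor's) formula: 2A = Σ (x_i·y_{i+1} − x_{i+1}·y_i), indices taken mod 6.
P→Q: (15)(15) − (9)(15) = 90
Q→R: (9)(3) − (-2)(15) = 57
R→S: (-2)(1) − (1.5)(3) = -6.5
S→T: (1.5)(-12) − (-4)(1) = -14
T→U: (-4)(-14.5) − (5.5)(-12) = 124
U→P: (5.5)(15) − (15)(-14.5) = 300
Σ = 550.5
Signed area = Σ/2 = 275.25 (positive ⇒ counter-clockwise traversal).

275.25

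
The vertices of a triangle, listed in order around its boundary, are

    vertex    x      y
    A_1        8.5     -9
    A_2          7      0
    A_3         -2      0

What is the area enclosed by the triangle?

Σ = (63) + (0) + (18) = 81
Area = |Σ|/2 = 40.5.

40.5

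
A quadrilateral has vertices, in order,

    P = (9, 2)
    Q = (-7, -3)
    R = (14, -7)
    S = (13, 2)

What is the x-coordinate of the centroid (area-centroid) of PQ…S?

800/123

Apply Gauss's area formula. First the cross-terms c_i = x_i·y_{i+1} − x_{i+1}·y_i:
  -13, 91, 119, 8  ⇒  2A = 205, A = 102.5.
Then Σ (x_i + x_{i+1})·c_i = 4000, so x̄ = 4000 / (6·102.5) = 800/123.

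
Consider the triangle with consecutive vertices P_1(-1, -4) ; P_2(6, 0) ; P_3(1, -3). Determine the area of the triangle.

0.5

Apply the surveyor's formula: 2A = Σ (x_i·y_{i+1} − x_{i+1}·y_i), indices taken mod 3.
Σ = (24) + (-18) + (-7) = -1
Area = |Σ|/2 = 0.5.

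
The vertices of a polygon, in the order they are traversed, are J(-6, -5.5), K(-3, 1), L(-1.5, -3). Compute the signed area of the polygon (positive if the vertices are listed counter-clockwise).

-10.875

Apply the shoelace formula: 2A = Σ (x_i·y_{i+1} − x_{i+1}·y_i), indices taken mod 3.
Σ = (-22.5) + (10.5) + (-9.75) = -21.75
Signed area = Σ/2 = -10.875 (negative ⇒ clockwise traversal).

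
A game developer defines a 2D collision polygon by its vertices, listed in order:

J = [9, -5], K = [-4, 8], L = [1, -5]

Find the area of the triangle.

Σ = (52) + (12) + (40) = 104
Area = |Σ|/2 = 52.

52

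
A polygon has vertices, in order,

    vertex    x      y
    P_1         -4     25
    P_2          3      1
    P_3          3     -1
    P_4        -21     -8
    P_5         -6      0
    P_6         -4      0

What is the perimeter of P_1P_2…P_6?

|P_1P_2| = √((7)² + (-24)²) = √625 = 25
|P_2P_3| = √((0)² + (-2)²) = √4 = 2
|P_3P_4| = √((-24)² + (-7)²) = √625 = 25
|P_4P_5| = √((15)² + (8)²) = √289 = 17
|P_5P_6| = √((2)² + (0)²) = √4 = 2
|P_6P_1| = √((0)² + (25)²) = √625 = 25
Perimeter = 25 + 2 + 25 + 17 + 2 + 25 = 96.

96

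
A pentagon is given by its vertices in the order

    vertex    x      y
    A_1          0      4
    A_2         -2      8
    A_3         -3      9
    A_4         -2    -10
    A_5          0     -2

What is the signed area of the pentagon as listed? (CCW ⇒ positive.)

Apply the shoelace formula: 2A = Σ (x_i·y_{i+1} − x_{i+1}·y_i), indices taken mod 5.
Σ = (8) + (6) + (48) + (4) + (0) = 66
Signed area = Σ/2 = 33 (positive ⇒ counter-clockwise traversal).

33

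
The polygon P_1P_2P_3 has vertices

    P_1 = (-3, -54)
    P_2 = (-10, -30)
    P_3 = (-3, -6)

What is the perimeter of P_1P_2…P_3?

|P_1P_2| = √((-7)² + (24)²) = √625 = 25
|P_2P_3| = √((7)² + (24)²) = √625 = 25
|P_3P_1| = √((0)² + (-48)²) = √2304 = 48
Perimeter = 25 + 25 + 48 = 98.

98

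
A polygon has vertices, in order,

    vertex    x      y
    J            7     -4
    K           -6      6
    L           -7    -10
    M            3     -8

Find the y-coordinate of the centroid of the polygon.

-3.264

Apply the shoelace formula. First the cross-terms c_i = x_i·y_{i+1} − x_{i+1}·y_i:
  18, 102, 86, 44  ⇒  2A = 250, A = 125.
Then Σ (y_i + y_{i+1})·c_i = -2448, so ȳ = -2448 / (6·125) = -3.264.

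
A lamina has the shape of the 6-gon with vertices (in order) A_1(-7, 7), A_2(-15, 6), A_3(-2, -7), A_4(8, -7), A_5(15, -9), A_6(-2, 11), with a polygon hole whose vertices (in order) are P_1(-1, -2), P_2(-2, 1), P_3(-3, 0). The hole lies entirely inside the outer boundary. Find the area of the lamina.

244.5

Outer boundary:
Apply the shoelace (surveyor's) formula: 2A = Σ (x_i·y_{i+1} − x_{i+1}·y_i), indices taken mod 6.
Σ = (63) + (117) + (70) + (33) + (147) + (63) = 493
Area = |Σ|/2 = 246.5.
Hole:
Σ = (-5) + (3) + (6) = 4
Area = |Σ|/2 = 2.
Net area = 246.5 − 2 = 244.5.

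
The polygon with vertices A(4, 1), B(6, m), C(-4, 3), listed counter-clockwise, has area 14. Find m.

The doubled signed area Σ (x_i y_{i+1} − x_{i+1} y_i) is linear in m.
With m=0 it equals -4; the coefficient of m is 8 (from the two edges through B).
So 8·m + -4 = 2·14 = 28 ⇒ m = 4.

4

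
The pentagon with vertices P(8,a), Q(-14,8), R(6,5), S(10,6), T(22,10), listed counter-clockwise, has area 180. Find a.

Write out the shoelace sum; only the two edges meeting at P involve a:
2·Area = [(22·a − 8·10) + (8·8 − (-14)·a)] + -164
       = 36·a + -180 = 360
⇒ a = 15.

15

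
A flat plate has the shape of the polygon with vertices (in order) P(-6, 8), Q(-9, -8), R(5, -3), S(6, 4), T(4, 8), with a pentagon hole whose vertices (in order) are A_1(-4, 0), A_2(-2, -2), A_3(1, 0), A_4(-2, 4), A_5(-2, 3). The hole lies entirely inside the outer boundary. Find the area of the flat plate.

Outer boundary:
Apply the shoelace formula: 2A = Σ (x_i·y_{i+1} − x_{i+1}·y_i), indices taken mod 5.
Cross-terms: 120, 67, 38, 32, 80  ⇒  Σ = 337
Area = |Σ|/2 = 168.5.
Hole:
Apply the surveyor's formula: 2A = Σ (x_i·y_{i+1} − x_{i+1}·y_i), indices taken mod 5.
Cross-terms: 8, 2, 4, 2, 12  ⇒  Σ = 28
Area = |Σ|/2 = 14.
Net area = 168.5 − 14 = 154.5.

154.5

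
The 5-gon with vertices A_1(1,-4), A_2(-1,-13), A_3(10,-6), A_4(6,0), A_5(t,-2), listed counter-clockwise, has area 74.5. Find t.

-1

The doubled signed area Σ (x_i y_{i+1} − x_{i+1} y_i) is linear in t.
With t=0 it equals 145; the coefficient of t is -4 (from the two edges through A_5).
So -4·t + 145 = 2·74.5 = 149 ⇒ t = -1.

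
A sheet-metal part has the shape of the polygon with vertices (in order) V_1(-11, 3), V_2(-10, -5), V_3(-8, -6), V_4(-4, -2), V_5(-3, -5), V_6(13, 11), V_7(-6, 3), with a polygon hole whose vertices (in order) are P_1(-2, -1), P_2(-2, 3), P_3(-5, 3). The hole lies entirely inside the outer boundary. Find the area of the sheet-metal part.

Outer boundary:
Σ = (85) + (20) + (-8) + (14) + (32) + (105) + (15) = 263
Area = |Σ|/2 = 131.5.
Hole:
Apply the shoelace formula: 2A = Σ (x_i·y_{i+1} − x_{i+1}·y_i), indices taken mod 3.
P_1→P_2: (-2)(3) − (-2)(-1) = -8
P_2→P_3: (-2)(3) − (-5)(3) = 9
P_3→P_1: (-5)(-1) − (-2)(3) = 11
Σ = 12
Area = |Σ|/2 = 6.
Net area = 131.5 − 6 = 125.5.

125.5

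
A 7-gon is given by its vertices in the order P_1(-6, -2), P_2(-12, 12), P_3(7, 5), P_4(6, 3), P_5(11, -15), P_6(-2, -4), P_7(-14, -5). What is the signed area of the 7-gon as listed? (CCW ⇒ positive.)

Σ = (-96) + (-144) + (-9) + (-123) + (-74) + (-46) + (-2) = -494
Signed area = Σ/2 = -247 (negative ⇒ clockwise traversal).

-247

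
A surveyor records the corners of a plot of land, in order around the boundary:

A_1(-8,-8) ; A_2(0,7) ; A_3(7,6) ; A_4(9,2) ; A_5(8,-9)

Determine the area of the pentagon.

Apply the shoelace formula: 2A = Σ (x_i·y_{i+1} − x_{i+1}·y_i), indices taken mod 5.
Cross-terms: -56, -49, -40, -97, -136  ⇒  Σ = -378
Area = |Σ|/2 = 189.

189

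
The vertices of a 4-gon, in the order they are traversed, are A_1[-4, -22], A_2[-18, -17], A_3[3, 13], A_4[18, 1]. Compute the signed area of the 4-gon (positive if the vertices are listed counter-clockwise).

Cross-terms: -328, -183, -231, -392  ⇒  Σ = -1134
Signed area = Σ/2 = -567 (negative ⇒ clockwise traversal).

-567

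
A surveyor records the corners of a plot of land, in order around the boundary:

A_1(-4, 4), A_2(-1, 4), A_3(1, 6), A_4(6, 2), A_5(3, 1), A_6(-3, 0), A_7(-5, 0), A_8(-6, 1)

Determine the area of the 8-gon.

Apply the shoelace (surveyor's) formula: 2A = Σ (x_i·y_{i+1} − x_{i+1}·y_i), indices taken mod 8.
A_1→A_2: (-4)(4) − (-1)(4) = -12
A_2→A_3: (-1)(6) − (1)(4) = -10
A_3→A_4: (1)(2) − (6)(6) = -34
A_4→A_5: (6)(1) − (3)(2) = 0
A_5→A_6: (3)(0) − (-3)(1) = 3
A_6→A_7: (-3)(0) − (-5)(0) = 0
A_7→A_8: (-5)(1) − (-6)(0) = -5
A_8→A_1: (-6)(4) − (-4)(1) = -20
Σ = -78
Area = |Σ|/2 = 39.

39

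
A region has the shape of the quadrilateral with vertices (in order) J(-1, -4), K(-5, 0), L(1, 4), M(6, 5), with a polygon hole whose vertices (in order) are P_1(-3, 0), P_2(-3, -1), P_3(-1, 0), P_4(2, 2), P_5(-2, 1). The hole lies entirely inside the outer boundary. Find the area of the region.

34.5

Outer boundary:
J→K: (-1)(0) − (-5)(-4) = -20
K→L: (-5)(4) − (1)(0) = -20
L→M: (1)(5) − (6)(4) = -19
M→J: (6)(-4) − (-1)(5) = -19
Σ = -78
Area = |Σ|/2 = 39.
Hole:
Apply the shoelace formula: 2A = Σ (x_i·y_{i+1} − x_{i+1}·y_i), indices taken mod 5.
Cross-terms: 3, -1, -2, 6, 3  ⇒  Σ = 9
Area = |Σ|/2 = 4.5.
Net area = 39 − 4.5 = 34.5.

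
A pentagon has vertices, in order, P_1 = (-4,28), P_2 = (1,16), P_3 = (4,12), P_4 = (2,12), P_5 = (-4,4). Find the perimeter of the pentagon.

54

|P_1P_2| = √((5)² + (-12)²) = √169 = 13
|P_2P_3| = √((3)² + (-4)²) = √25 = 5
|P_3P_4| = √((-2)² + (0)²) = √4 = 2
|P_4P_5| = √((-6)² + (-8)²) = √100 = 10
|P_5P_1| = √((0)² + (24)²) = √576 = 24
Perimeter = 13 + 5 + 2 + 10 + 24 = 54.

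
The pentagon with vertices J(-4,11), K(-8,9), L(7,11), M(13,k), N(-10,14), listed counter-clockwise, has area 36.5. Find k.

11

The doubled signed area Σ (x_i y_{i+1} − x_{i+1} y_i) is linear in k.
With k=0 it equals -114; the coefficient of k is 17 (from the two edges through M).
So 17·k + -114 = 2·36.5 = 73 ⇒ k = 11.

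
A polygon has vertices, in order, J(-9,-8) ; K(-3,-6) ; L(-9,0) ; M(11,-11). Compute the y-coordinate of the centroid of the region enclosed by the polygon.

-148/21

Apply the shoelace (surveyor's) formula. First the cross-terms c_i = x_i·y_{i+1} − x_{i+1}·y_i:
  30, -54, 99, -187  ⇒  2A = -112, A = -56.
Then Σ (y_i + y_{i+1})·c_i = 2368, so ȳ = 2368 / (6·(-56)) = -148/21.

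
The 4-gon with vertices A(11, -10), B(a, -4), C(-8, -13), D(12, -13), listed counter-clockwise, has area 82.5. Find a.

The doubled signed area Σ (x_i y_{i+1} − x_{i+1} y_i) is linear in a.
With a=0 it equals 207; the coefficient of a is -3 (from the two edges through B).
So -3·a + 207 = 2·82.5 = 165 ⇒ a = 14.

14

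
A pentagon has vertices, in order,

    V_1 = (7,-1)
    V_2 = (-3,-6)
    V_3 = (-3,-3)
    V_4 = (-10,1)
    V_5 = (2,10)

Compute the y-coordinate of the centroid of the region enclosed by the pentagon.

436/261

Apply Gauss's area formula. First the cross-terms c_i = x_i·y_{i+1} − x_{i+1}·y_i:
  -45, -9, -33, -102, -72  ⇒  2A = -261, A = -130.5.
Then Σ (y_i + y_{i+1})·c_i = -1308, so ȳ = -1308 / (6·(-130.5)) = 436/261.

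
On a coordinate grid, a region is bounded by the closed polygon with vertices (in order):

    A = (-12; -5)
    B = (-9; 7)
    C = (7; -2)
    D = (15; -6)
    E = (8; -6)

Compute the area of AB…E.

163

Cross-terms: -129, -31, -12, -42, -112  ⇒  Σ = -326
Area = |Σ|/2 = 163.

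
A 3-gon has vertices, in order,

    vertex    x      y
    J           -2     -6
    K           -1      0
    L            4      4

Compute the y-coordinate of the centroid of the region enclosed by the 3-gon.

Apply the shoelace (surveyor's) formula. First the cross-terms c_i = x_i·y_{i+1} − x_{i+1}·y_i:
  -6, -4, -16  ⇒  2A = -26, A = -13.
Then Σ (y_i + y_{i+1})·c_i = 52, so ȳ = 52 / (6·(-13)) = -2/3.

-2/3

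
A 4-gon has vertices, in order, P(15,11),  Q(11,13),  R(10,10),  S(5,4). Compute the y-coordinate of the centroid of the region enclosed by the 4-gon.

Apply Gauss's area formula. First the cross-terms c_i = x_i·y_{i+1} − x_{i+1}·y_i:
  74, -20, -10, -5  ⇒  2A = 39, A = 19.5.
Then Σ (y_i + y_{i+1})·c_i = 1101, so ȳ = 1101 / (6·19.5) = 367/39.

367/39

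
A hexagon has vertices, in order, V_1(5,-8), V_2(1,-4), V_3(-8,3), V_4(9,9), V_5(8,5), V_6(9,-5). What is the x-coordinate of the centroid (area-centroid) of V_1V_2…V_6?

Apply the shoelace formula. First the cross-terms c_i = x_i·y_{i+1} − x_{i+1}·y_i:
  -12, -29, -99, -27, -85, -47  ⇒  2A = -299, A = -149.5.
Then Σ (x_i + x_{i+1})·c_i = -2530, so x̄ = -2530 / (6·(-149.5)) = 110/39.

110/39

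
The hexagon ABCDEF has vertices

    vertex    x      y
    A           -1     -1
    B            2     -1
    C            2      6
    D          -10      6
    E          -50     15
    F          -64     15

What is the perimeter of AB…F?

|AB| = √((3)² + (0)²) = √9 = 3
|BC| = √((0)² + (7)²) = √49 = 7
|CD| = √((-12)² + (0)²) = √144 = 12
|DE| = √((-40)² + (9)²) = √1681 = 41
|EF| = √((-14)² + (0)²) = √196 = 14
|FA| = √((63)² + (-16)²) = √4225 = 65
Perimeter = 3 + 7 + 12 + 41 + 14 + 65 = 142.

142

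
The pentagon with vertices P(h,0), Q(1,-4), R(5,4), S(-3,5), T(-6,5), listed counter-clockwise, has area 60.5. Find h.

-5

The doubled signed area Σ (x_i y_{i+1} − x_{i+1} y_i) is linear in h.
With h=0 it equals 76; the coefficient of h is -9 (from the two edges through P).
So -9·h + 76 = 2·60.5 = 121 ⇒ h = -5.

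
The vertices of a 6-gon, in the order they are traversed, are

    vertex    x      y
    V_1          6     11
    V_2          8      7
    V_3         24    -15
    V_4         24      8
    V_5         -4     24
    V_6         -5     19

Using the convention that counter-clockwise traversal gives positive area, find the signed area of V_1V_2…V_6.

350.5

Σ = (-46) + (-288) + (552) + (608) + (44) + (-169) = 701
Signed area = Σ/2 = 350.5 (positive ⇒ counter-clockwise traversal).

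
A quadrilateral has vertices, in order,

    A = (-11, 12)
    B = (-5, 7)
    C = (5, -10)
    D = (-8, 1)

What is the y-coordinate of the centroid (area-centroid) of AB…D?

Apply Gauss's area formula. First the cross-terms c_i = x_i·y_{i+1} − x_{i+1}·y_i:
  -17, 15, -75, -85  ⇒  2A = -162, A = -81.
Then Σ (y_i + y_{i+1})·c_i = -798, so ȳ = -798 / (6·(-81)) = 133/81.

133/81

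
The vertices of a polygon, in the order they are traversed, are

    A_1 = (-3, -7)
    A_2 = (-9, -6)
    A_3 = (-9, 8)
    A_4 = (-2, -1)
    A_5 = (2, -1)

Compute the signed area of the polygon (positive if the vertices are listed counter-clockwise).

Cross-terms: -45, -126, 25, 4, -17  ⇒  Σ = -159
Signed area = Σ/2 = -79.5 (negative ⇒ clockwise traversal).

-79.5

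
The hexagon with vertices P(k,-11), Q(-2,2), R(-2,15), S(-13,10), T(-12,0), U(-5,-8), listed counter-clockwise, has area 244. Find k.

9

The doubled signed area Σ (x_i y_{i+1} − x_{i+1} y_i) is linear in k.
With k=0 it equals 398; the coefficient of k is 10 (from the two edges through P).
So 10·k + 398 = 2·244 = 488 ⇒ k = 9.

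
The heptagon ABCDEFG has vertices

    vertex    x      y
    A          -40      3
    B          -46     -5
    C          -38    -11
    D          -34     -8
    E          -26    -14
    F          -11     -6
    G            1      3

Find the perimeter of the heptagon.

|AB| = √((-6)² + (-8)²) = √100 = 10
|BC| = √((8)² + (-6)²) = √100 = 10
|CD| = √((4)² + (3)²) = √25 = 5
|DE| = √((8)² + (-6)²) = √100 = 10
|EF| = √((15)² + (8)²) = √289 = 17
|FG| = √((12)² + (9)²) = √225 = 15
|GA| = √((-41)² + (0)²) = √1681 = 41
Perimeter = 10 + 10 + 5 + 10 + 17 + 15 + 41 = 108.

108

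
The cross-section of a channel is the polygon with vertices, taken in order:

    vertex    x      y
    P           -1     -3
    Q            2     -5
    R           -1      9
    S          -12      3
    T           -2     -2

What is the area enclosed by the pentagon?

81.5

Apply Gauss's area formula: 2A = Σ (x_i·y_{i+1} − x_{i+1}·y_i), indices taken mod 5.
Cross-terms: 11, 13, 105, 30, 4  ⇒  Σ = 163
Area = |Σ|/2 = 81.5.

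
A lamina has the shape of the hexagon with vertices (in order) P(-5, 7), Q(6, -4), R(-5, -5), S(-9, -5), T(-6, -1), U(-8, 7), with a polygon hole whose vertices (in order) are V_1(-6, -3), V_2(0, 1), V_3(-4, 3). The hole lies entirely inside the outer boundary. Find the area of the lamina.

78

Outer boundary:
Apply the shoelace (surveyor's) formula: 2A = Σ (x_i·y_{i+1} − x_{i+1}·y_i), indices taken mod 6.
P→Q: (-5)(-4) − (6)(7) = -22
Q→R: (6)(-5) − (-5)(-4) = -50
R→S: (-5)(-5) − (-9)(-5) = -20
S→T: (-9)(-1) − (-6)(-5) = -21
T→U: (-6)(7) − (-8)(-1) = -50
U→P: (-8)(7) − (-5)(7) = -21
Σ = -184
Area = |Σ|/2 = 92.
Hole:
Apply the shoelace (surveyor's) formula: 2A = Σ (x_i·y_{i+1} − x_{i+1}·y_i), indices taken mod 3.
Cross-terms: -6, 4, 30  ⇒  Σ = 28
Area = |Σ|/2 = 14.
Net area = 92 − 14 = 78.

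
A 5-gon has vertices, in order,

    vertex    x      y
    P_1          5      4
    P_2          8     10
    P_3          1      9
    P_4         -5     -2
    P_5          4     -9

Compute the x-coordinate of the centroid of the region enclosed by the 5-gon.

Apply Gauss's area formula. First the cross-terms c_i = x_i·y_{i+1} − x_{i+1}·y_i:
  18, 62, 43, 53, 61  ⇒  2A = 237, A = 118.5.
Then Σ (x_i + x_{i+1})·c_i = 1116, so x̄ = 1116 / (6·118.5) = 124/79.

124/79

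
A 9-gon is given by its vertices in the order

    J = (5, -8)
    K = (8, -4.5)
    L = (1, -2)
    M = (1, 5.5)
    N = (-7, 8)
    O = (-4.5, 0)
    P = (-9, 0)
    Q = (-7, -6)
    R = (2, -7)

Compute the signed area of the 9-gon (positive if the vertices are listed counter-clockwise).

127

Cross-terms: 41.5, -11.5, 7.5, 46.5, 36, 0, 54, 61, 19  ⇒  Σ = 254
Signed area = Σ/2 = 127 (positive ⇒ counter-clockwise traversal).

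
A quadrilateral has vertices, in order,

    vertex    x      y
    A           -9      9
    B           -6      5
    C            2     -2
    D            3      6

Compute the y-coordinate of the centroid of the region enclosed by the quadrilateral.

4.3

Apply the shoelace (surveyor's) formula. First the cross-terms c_i = x_i·y_{i+1} − x_{i+1}·y_i:
  9, 2, 18, 81  ⇒  2A = 110, A = 55.
Then Σ (y_i + y_{i+1})·c_i = 1419, so ȳ = 1419 / (6·55) = 4.3.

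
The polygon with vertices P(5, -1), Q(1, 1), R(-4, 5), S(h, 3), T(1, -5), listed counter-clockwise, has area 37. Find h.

The doubled signed area Σ (x_i y_{i+1} − x_{i+1} y_i) is linear in h.
With h=0 it equals 24; the coefficient of h is -10 (from the two edges through S).
So -10·h + 24 = 2·37 = 74 ⇒ h = -5.

-5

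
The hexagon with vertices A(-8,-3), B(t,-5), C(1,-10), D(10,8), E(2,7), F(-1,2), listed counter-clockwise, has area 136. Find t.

-5

The doubled signed area Σ (x_i y_{i+1} − x_{i+1} y_i) is linear in t.
With t=0 it equals 237; the coefficient of t is -7 (from the two edges through B).
So -7·t + 237 = 2·136 = 272 ⇒ t = -5.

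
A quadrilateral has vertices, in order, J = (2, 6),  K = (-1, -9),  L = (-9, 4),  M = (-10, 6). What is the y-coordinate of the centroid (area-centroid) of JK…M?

Apply the surveyor's formula. First the cross-terms c_i = x_i·y_{i+1} − x_{i+1}·y_i:
  -12, -85, -14, -72  ⇒  2A = -183, A = -91.5.
Then Σ (y_i + y_{i+1})·c_i = -543, so ȳ = -543 / (6·(-91.5)) = 181/183.

181/183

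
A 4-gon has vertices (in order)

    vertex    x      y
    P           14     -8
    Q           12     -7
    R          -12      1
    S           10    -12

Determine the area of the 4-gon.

Apply the shoelace formula: 2A = Σ (x_i·y_{i+1} − x_{i+1}·y_i), indices taken mod 4.
P→Q: (14)(-7) − (12)(-8) = -2
Q→R: (12)(1) − (-12)(-7) = -72
R→S: (-12)(-12) − (10)(1) = 134
S→P: (10)(-8) − (14)(-12) = 88
Σ = 148
Area = |Σ|/2 = 74.

74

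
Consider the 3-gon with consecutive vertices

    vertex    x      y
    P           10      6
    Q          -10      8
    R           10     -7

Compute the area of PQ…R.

P→Q: (10)(8) − (-10)(6) = 140
Q→R: (-10)(-7) − (10)(8) = -10
R→P: (10)(6) − (10)(-7) = 130
Σ = 260
Area = |Σ|/2 = 130.

130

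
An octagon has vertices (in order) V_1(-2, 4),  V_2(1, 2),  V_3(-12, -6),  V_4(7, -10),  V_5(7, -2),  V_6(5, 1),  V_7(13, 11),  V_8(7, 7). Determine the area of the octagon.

Cross-terms: -8, 18, 162, 56, 17, 42, 14, 42  ⇒  Σ = 343
Area = |Σ|/2 = 171.5.

171.5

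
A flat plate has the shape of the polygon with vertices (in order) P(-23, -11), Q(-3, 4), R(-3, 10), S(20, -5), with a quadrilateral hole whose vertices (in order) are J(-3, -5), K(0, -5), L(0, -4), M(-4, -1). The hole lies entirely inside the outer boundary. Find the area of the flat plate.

Outer boundary:
P→Q: (-23)(4) − (-3)(-11) = -125
Q→R: (-3)(10) − (-3)(4) = -18
R→S: (-3)(-5) − (20)(10) = -185
S→P: (20)(-11) − (-23)(-5) = -335
Σ = -663
Area = |Σ|/2 = 331.5.
Hole:
Apply the shoelace (surveyor's) formula: 2A = Σ (x_i·y_{i+1} − x_{i+1}·y_i), indices taken mod 4.
Σ = (15) + (0) + (-16) + (17) = 16
Area = |Σ|/2 = 8.
Net area = 331.5 − 8 = 323.5.

323.5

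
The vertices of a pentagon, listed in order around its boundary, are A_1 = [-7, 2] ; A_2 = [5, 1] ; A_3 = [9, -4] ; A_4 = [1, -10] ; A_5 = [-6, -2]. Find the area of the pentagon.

Apply the shoelace (surveyor's) formula: 2A = Σ (x_i·y_{i+1} − x_{i+1}·y_i), indices taken mod 5.
A_1→A_2: (-7)(1) − (5)(2) = -17
A_2→A_3: (5)(-4) − (9)(1) = -29
A_3→A_4: (9)(-10) − (1)(-4) = -86
A_4→A_5: (1)(-2) − (-6)(-10) = -62
A_5→A_1: (-6)(2) − (-7)(-2) = -26
Σ = -220
Area = |Σ|/2 = 110.

110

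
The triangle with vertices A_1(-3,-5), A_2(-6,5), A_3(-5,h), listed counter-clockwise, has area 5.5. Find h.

-2

The doubled signed area Σ (x_i y_{i+1} − x_{i+1} y_i) is linear in h.
With h=0 it equals 5; the coefficient of h is -3 (from the two edges through A_3).
So -3·h + 5 = 2·5.5 = 11 ⇒ h = -2.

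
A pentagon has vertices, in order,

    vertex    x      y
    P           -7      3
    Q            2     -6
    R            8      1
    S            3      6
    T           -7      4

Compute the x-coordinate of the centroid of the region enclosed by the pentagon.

Apply Gauss's area formula. First the cross-terms c_i = x_i·y_{i+1} − x_{i+1}·y_i:
  36, 50, 45, 54, 7  ⇒  2A = 192, A = 96.
Then Σ (x_i + x_{i+1})·c_i = 501, so x̄ = 501 / (6·96) = 167/192.

167/192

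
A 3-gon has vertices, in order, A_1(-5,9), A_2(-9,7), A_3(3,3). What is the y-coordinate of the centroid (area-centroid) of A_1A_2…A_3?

Apply the surveyor's formula. First the cross-terms c_i = x_i·y_{i+1} − x_{i+1}·y_i:
  46, -48, 42  ⇒  2A = 40, A = 20.
Then Σ (y_i + y_{i+1})·c_i = 760, so ȳ = 760 / (6·20) = 19/3.

19/3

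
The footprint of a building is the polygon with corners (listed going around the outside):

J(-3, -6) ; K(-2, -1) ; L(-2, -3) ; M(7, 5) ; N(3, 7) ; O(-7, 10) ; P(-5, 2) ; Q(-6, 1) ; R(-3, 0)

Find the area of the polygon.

91.5

Apply the shoelace (surveyor's) formula: 2A = Σ (x_i·y_{i+1} − x_{i+1}·y_i), indices taken mod 9.
Σ = (-9) + (4) + (11) + (34) + (79) + (36) + (7) + (3) + (18) = 183
Area = |Σ|/2 = 91.5.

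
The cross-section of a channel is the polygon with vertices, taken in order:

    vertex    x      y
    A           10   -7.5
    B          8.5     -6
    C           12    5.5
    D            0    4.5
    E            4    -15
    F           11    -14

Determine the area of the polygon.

Apply the shoelace formula: 2A = Σ (x_i·y_{i+1} − x_{i+1}·y_i), indices taken mod 6.
A→B: (10)(-6) − (8.5)(-7.5) = 3.75
B→C: (8.5)(5.5) − (12)(-6) = 118.75
C→D: (12)(4.5) − (0)(5.5) = 54
D→E: (0)(-15) − (4)(4.5) = -18
E→F: (4)(-14) − (11)(-15) = 109
F→A: (11)(-7.5) − (10)(-14) = 57.5
Σ = 325
Area = |Σ|/2 = 162.5.

162.5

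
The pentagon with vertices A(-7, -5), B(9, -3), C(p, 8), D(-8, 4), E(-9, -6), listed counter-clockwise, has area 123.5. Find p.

-6

The doubled signed area Σ (x_i y_{i+1} − x_{i+1} y_i) is linear in p.
With p=0 it equals 289; the coefficient of p is 7 (from the two edges through C).
So 7·p + 289 = 2·123.5 = 247 ⇒ p = -6.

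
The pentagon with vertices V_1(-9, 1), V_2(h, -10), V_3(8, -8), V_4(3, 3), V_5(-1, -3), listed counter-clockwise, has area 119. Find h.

-6

Write out the shoelace sum; only the two edges meeting at V_2 involve h:
2·Area = [((-9)·(-10) − h·1) + (h·(-8) − 8·(-10))] + 14
       = -9·h + 184 = 238
⇒ h = -6.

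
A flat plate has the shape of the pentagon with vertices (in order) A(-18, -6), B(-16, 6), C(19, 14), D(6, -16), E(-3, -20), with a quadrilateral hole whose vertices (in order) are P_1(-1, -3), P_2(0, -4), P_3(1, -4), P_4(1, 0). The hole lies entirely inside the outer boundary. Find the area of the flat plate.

Outer boundary:
A→B: (-18)(6) − (-16)(-6) = -204
B→C: (-16)(14) − (19)(6) = -338
C→D: (19)(-16) − (6)(14) = -388
D→E: (6)(-20) − (-3)(-16) = -168
E→A: (-3)(-6) − (-18)(-20) = -342
Σ = -1440
Area = |Σ|/2 = 720.
Hole:
Apply Gauss's area formula: 2A = Σ (x_i·y_{i+1} − x_{i+1}·y_i), indices taken mod 4.
Cross-terms: 4, 4, 4, -3  ⇒  Σ = 9
Area = |Σ|/2 = 4.5.
Net area = 720 − 4.5 = 715.5.

715.5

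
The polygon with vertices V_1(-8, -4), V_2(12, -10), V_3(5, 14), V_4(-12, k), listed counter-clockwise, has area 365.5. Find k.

13

The doubled signed area Σ (x_i y_{i+1} − x_{i+1} y_i) is linear in k.
With k=0 it equals 562; the coefficient of k is 13 (from the two edges through V_4).
So 13·k + 562 = 2·365.5 = 731 ⇒ k = 13.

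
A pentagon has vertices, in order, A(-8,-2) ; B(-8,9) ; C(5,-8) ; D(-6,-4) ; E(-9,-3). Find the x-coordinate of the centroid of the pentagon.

Apply the shoelace formula. First the cross-terms c_i = x_i·y_{i+1} − x_{i+1}·y_i:
  -88, 19, -68, -18, -6  ⇒  2A = -161, A = -80.5.
Then Σ (x_i + x_{i+1})·c_i = 1791, so x̄ = 1791 / (6·(-80.5)) = -597/161.

-597/161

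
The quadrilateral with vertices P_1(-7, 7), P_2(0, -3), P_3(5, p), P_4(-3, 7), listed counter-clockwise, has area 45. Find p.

-3

Write out the shoelace sum; only the two edges meeting at P_3 involve p:
2·Area = [(0·p − 5·(-3)) + (5·7 − (-3)·p)] + 49
       = 3·p + 99 = 90
⇒ p = -3.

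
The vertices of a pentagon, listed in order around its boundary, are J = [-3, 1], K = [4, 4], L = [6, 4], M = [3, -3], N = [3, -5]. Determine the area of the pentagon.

Apply the shoelace formula: 2A = Σ (x_i·y_{i+1} − x_{i+1}·y_i), indices taken mod 5.
J→K: (-3)(4) − (4)(1) = -16
K→L: (4)(4) − (6)(4) = -8
L→M: (6)(-3) − (3)(4) = -30
M→N: (3)(-5) − (3)(-3) = -6
N→J: (3)(1) − (-3)(-5) = -12
Σ = -72
Area = |Σ|/2 = 36.

36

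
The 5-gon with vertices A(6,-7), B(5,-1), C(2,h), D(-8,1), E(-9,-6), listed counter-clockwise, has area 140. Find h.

7

The doubled signed area Σ (x_i y_{i+1} − x_{i+1} y_i) is linear in h.
With h=0 it equals 189; the coefficient of h is 13 (from the two edges through C).
So 13·h + 189 = 2·140 = 280 ⇒ h = 7.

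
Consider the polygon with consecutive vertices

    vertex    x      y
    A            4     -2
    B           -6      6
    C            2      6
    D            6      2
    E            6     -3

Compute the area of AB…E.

Apply the shoelace (surveyor's) formula: 2A = Σ (x_i·y_{i+1} − x_{i+1}·y_i), indices taken mod 5.
Cross-terms: 12, -48, -32, -30, 0  ⇒  Σ = -98
Area = |Σ|/2 = 49.

49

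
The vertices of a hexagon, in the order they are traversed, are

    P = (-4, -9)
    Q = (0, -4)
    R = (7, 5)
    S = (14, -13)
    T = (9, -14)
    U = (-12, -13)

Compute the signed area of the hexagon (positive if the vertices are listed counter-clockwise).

-212.5

Apply the surveyor's formula: 2A = Σ (x_i·y_{i+1} − x_{i+1}·y_i), indices taken mod 6.
Σ = (16) + (28) + (-161) + (-79) + (-285) + (56) = -425
Signed area = Σ/2 = -212.5 (negative ⇒ clockwise traversal).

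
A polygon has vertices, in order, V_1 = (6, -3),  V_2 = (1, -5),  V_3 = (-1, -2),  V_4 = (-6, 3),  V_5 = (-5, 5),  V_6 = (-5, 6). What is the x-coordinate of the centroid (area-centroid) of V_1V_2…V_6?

Apply Gauss's area formula. First the cross-terms c_i = x_i·y_{i+1} − x_{i+1}·y_i:
  -27, -7, -15, -15, -5, -21  ⇒  2A = -90, A = -45.
Then Σ (x_i + x_{i+1})·c_i = 110, so x̄ = 110 / (6·(-45)) = -11/27.

-11/27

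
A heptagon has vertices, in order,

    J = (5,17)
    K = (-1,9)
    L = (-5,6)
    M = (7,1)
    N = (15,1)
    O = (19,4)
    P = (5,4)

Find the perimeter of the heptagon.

68

|JK| = √((-6)² + (-8)²) = √100 = 10
|KL| = √((-4)² + (-3)²) = √25 = 5
|LM| = √((12)² + (-5)²) = √169 = 13
|MN| = √((8)² + (0)²) = √64 = 8
|NO| = √((4)² + (3)²) = √25 = 5
|OP| = √((-14)² + (0)²) = √196 = 14
|PJ| = √((0)² + (13)²) = √169 = 13
Perimeter = 10 + 5 + 13 + 8 + 5 + 14 + 13 = 68.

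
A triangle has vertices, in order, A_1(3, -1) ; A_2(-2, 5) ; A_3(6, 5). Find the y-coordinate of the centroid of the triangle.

3

Apply the surveyor's formula. First the cross-terms c_i = x_i·y_{i+1} − x_{i+1}·y_i:
  13, -40, -21  ⇒  2A = -48, A = -24.
Then Σ (y_i + y_{i+1})·c_i = -432, so ȳ = -432 / (6·(-24)) = 3.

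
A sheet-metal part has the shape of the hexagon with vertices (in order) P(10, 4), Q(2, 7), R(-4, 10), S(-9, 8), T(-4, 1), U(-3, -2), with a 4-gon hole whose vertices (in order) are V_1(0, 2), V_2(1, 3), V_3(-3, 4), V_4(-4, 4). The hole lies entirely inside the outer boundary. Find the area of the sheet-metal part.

101.5

Outer boundary:
Apply the shoelace formula: 2A = Σ (x_i·y_{i+1} − x_{i+1}·y_i), indices taken mod 6.
P→Q: (10)(7) − (2)(4) = 62
Q→R: (2)(10) − (-4)(7) = 48
R→S: (-4)(8) − (-9)(10) = 58
S→T: (-9)(1) − (-4)(8) = 23
T→U: (-4)(-2) − (-3)(1) = 11
U→P: (-3)(4) − (10)(-2) = 8
Σ = 210
Area = |Σ|/2 = 105.
Hole:
Apply the shoelace (surveyor's) formula: 2A = Σ (x_i·y_{i+1} − x_{i+1}·y_i), indices taken mod 4.
Cross-terms: -2, 13, 4, -8  ⇒  Σ = 7
Area = |Σ|/2 = 3.5.
Net area = 105 − 3.5 = 101.5.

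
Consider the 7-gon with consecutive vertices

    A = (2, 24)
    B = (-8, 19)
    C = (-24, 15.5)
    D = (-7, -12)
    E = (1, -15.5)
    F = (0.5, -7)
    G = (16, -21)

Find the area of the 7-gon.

Apply the surveyor's formula: 2A = Σ (x_i·y_{i+1} − x_{i+1}·y_i), indices taken mod 7.
Σ = (230) + (332) + (396.5) + (120.5) + (0.75) + (101.5) + (426) = 1607.25
Area = |Σ|/2 = 803.625.

803.625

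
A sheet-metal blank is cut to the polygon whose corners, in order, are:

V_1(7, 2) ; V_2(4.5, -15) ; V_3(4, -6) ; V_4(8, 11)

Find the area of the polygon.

25

Σ = (-114) + (33) + (92) + (-61) = -50
Area = |Σ|/2 = 25.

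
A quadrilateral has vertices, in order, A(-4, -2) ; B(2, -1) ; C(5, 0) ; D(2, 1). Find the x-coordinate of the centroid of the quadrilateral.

Apply the shoelace (surveyor's) formula. First the cross-terms c_i = x_i·y_{i+1} − x_{i+1}·y_i:
  8, 5, 5, 0  ⇒  2A = 18, A = 9.
Then Σ (x_i + x_{i+1})·c_i = 54, so x̄ = 54 / (6·9) = 1.

1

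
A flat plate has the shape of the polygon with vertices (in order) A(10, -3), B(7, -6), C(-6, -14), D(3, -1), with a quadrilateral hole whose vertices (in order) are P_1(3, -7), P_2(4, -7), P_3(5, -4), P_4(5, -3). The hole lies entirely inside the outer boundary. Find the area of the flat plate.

Outer boundary:
Apply Gauss's area formula: 2A = Σ (x_i·y_{i+1} − x_{i+1}·y_i), indices taken mod 4.
Σ = (-39) + (-134) + (48) + (1) = -124
Area = |Σ|/2 = 62.
Hole:
Apply the surveyor's formula: 2A = Σ (x_i·y_{i+1} − x_{i+1}·y_i), indices taken mod 4.
Σ = (7) + (19) + (5) + (-26) = 5
Area = |Σ|/2 = 2.5.
Net area = 62 − 2.5 = 59.5.

59.5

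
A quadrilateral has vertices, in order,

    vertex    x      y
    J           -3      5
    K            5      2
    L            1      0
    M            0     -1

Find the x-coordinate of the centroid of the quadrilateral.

22/37

Apply Gauss's area formula. First the cross-terms c_i = x_i·y_{i+1} − x_{i+1}·y_i:
  -31, -2, -1, -3  ⇒  2A = -37, A = -18.5.
Then Σ (x_i + x_{i+1})·c_i = -66, so x̄ = -66 / (6·(-18.5)) = 22/37.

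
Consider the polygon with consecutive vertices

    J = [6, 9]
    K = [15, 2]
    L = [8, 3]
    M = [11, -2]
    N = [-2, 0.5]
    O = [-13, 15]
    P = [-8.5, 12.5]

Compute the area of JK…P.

175.75

Apply the surveyor's formula: 2A = Σ (x_i·y_{i+1} − x_{i+1}·y_i), indices taken mod 7.
J→K: (6)(2) − (15)(9) = -123
K→L: (15)(3) − (8)(2) = 29
L→M: (8)(-2) − (11)(3) = -49
M→N: (11)(0.5) − (-2)(-2) = 1.5
N→O: (-2)(15) − (-13)(0.5) = -23.5
O→P: (-13)(12.5) − (-8.5)(15) = -35
P→J: (-8.5)(9) − (6)(12.5) = -151.5
Σ = -351.5
Area = |Σ|/2 = 175.75.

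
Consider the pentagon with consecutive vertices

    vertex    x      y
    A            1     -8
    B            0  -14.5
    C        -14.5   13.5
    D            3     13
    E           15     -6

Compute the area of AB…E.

Apply the shoelace formula: 2A = Σ (x_i·y_{i+1} − x_{i+1}·y_i), indices taken mod 5.
A→B: (1)(-14.5) − (0)(-8) = -14.5
B→C: (0)(13.5) − (-14.5)(-14.5) = -210.25
C→D: (-14.5)(13) − (3)(13.5) = -229
D→E: (3)(-6) − (15)(13) = -213
E→A: (15)(-8) − (1)(-6) = -114
Σ = -780.75
Area = |Σ|/2 = 390.375.

390.375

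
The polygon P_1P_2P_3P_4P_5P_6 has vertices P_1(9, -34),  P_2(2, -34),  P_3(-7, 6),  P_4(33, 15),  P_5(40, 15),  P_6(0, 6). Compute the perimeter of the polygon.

178

|P_1P_2| = √((-7)² + (0)²) = √49 = 7
|P_2P_3| = √((-9)² + (40)²) = √1681 = 41
|P_3P_4| = √((40)² + (9)²) = √1681 = 41
|P_4P_5| = √((7)² + (0)²) = √49 = 7
|P_5P_6| = √((-40)² + (-9)²) = √1681 = 41
|P_6P_1| = √((9)² + (-40)²) = √1681 = 41
Perimeter = 7 + 41 + 41 + 7 + 41 + 41 = 178.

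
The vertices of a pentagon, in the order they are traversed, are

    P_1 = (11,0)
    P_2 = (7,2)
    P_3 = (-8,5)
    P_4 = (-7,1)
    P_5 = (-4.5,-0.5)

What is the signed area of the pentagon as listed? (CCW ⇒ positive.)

Apply the shoelace (surveyor's) formula: 2A = Σ (x_i·y_{i+1} − x_{i+1}·y_i), indices taken mod 5.
Cross-terms: 22, 51, 27, 8, 5.5  ⇒  Σ = 113.5
Signed area = Σ/2 = 56.75 (positive ⇒ counter-clockwise traversal).

56.75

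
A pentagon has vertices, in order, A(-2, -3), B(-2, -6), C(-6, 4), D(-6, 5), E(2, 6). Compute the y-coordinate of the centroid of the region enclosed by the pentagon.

127/63

Apply Gauss's area formula. First the cross-terms c_i = x_i·y_{i+1} − x_{i+1}·y_i:
  6, -44, -6, -46, 6  ⇒  2A = -84, A = -42.
Then Σ (y_i + y_{i+1})·c_i = -508, so ȳ = -508 / (6·(-42)) = 127/63.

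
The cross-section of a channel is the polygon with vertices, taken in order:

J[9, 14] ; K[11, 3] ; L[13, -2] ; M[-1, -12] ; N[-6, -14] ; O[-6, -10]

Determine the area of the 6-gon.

211

Apply Gauss's area formula: 2A = Σ (x_i·y_{i+1} − x_{i+1}·y_i), indices taken mod 6.
Σ = (-127) + (-61) + (-158) + (-58) + (-24) + (6) = -422
Area = |Σ|/2 = 211.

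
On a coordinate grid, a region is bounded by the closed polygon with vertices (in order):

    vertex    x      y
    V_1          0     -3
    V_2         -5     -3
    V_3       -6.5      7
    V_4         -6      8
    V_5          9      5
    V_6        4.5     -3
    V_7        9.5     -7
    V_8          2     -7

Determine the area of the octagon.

146.25

Apply the surveyor's formula: 2A = Σ (x_i·y_{i+1} − x_{i+1}·y_i), indices taken mod 8.
Σ = (-15) + (-54.5) + (-10) + (-102) + (-49.5) + (-3) + (-52.5) + (-6) = -292.5
Area = |Σ|/2 = 146.25.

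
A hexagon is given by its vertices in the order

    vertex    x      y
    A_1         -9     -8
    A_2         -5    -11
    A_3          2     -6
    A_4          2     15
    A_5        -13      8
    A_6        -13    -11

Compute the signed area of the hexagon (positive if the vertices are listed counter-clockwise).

308

Σ = (59) + (52) + (42) + (211) + (247) + (5) = 616
Signed area = Σ/2 = 308 (positive ⇒ counter-clockwise traversal).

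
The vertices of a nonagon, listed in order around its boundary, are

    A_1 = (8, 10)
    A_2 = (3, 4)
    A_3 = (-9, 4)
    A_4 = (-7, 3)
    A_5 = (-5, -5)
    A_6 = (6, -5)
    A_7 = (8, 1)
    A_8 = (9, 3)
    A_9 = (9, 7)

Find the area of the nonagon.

143.5

Σ = (2) + (48) + (1) + (50) + (55) + (46) + (15) + (36) + (34) = 287
Area = |Σ|/2 = 143.5.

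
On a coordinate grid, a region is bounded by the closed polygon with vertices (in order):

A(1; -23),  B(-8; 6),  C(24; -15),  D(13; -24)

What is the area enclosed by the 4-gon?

429

Apply the surveyor's formula: 2A = Σ (x_i·y_{i+1} − x_{i+1}·y_i), indices taken mod 4.
Σ = (-178) + (-24) + (-381) + (-275) = -858
Area = |Σ|/2 = 429.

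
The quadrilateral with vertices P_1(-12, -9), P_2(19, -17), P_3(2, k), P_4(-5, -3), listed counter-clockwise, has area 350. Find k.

12

Write out the shoelace sum; only the two edges meeting at P_3 involve k:
2·Area = [(19·k − 2·(-17)) + (2·(-3) − (-5)·k)] + 384
       = 24·k + 412 = 700
⇒ k = 12.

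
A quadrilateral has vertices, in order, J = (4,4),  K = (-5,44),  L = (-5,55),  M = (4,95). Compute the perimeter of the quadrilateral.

184

|JK| = √((-9)² + (40)²) = √1681 = 41
|KL| = √((0)² + (11)²) = √121 = 11
|LM| = √((9)² + (40)²) = √1681 = 41
|MJ| = √((0)² + (-91)²) = √8281 = 91
Perimeter = 41 + 11 + 41 + 91 = 184.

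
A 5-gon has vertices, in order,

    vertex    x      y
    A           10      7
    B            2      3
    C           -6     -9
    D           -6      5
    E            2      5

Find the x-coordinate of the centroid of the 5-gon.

Apply the shoelace (surveyor's) formula. First the cross-terms c_i = x_i·y_{i+1} − x_{i+1}·y_i:
  16, 0, -84, -40, -36  ⇒  2A = -144, A = -72.
Then Σ (x_i + x_{i+1})·c_i = 928, so x̄ = 928 / (6·(-72)) = -58/27.

-58/27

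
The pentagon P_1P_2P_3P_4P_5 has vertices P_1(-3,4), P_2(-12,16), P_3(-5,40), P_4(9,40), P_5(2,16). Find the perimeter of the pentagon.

92

|P_1P_2| = √((-9)² + (12)²) = √225 = 15
|P_2P_3| = √((7)² + (24)²) = √625 = 25
|P_3P_4| = √((14)² + (0)²) = √196 = 14
|P_4P_5| = √((-7)² + (-24)²) = √625 = 25
|P_5P_1| = √((-5)² + (-12)²) = √169 = 13
Perimeter = 15 + 25 + 14 + 25 + 13 = 92.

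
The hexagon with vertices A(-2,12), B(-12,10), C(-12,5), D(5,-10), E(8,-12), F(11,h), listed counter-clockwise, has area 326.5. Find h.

The doubled signed area Σ (x_i y_{i+1} − x_{i+1} y_i) is linear in h.
With h=0 it equals 563; the coefficient of h is 10 (from the two edges through F).
So 10·h + 563 = 2·326.5 = 653 ⇒ h = 9.

9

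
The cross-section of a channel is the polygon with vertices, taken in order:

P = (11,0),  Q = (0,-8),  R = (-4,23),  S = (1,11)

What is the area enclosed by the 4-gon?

Cross-terms: -88, -32, -67, -121  ⇒  Σ = -308
Area = |Σ|/2 = 154.

154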